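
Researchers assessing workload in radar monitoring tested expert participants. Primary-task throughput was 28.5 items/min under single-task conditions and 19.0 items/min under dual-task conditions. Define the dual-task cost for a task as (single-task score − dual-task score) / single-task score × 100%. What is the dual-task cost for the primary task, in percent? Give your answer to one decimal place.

Cost = (28.5 − 19.0) / 28.5 × 100%
     = 9.5000 / 28.5 × 100% = 33.3333%.
≈ 33.3%.

33.3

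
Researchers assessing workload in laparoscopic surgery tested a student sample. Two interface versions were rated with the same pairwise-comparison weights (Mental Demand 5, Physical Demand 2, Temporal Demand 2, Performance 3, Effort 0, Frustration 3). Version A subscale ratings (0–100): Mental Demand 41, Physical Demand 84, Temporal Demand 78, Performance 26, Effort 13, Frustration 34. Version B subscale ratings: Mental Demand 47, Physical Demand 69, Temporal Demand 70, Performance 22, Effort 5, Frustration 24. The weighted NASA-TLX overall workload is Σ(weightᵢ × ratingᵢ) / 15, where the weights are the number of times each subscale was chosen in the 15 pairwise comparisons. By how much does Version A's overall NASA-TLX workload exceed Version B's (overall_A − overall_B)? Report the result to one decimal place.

Version A weighted sum = 5·41 + 2·84 + 2·78 + 3·26 + 0·13 + 3·34 = 205 + 168 + 156 + 78 + 0 + 102 = 709; overall_A = 709/15 = 47.2667.
Version B weighted sum = 5·47 + 2·69 + 2·70 + 3·22 + 0·5 + 3·24 = 235 + 138 + 140 + 66 + 0 + 72 = 651; overall_B = 651/15 = 43.4000.
Difference = 47.2667 − 43.4000 = 3.8667 ≈ 3.9.

3.9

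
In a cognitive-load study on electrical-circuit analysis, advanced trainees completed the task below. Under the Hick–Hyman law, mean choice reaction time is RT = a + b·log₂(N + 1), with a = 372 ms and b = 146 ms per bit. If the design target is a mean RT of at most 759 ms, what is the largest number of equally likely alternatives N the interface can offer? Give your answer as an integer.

5

Set 372 + 146·log₂(N + 1) ≤ 759.
log₂(N + 1) ≤ (759 − 372) / 146 = 2.6507.
N + 1 ≤ 2^2.6507 = 6.2797.
N ≤ 5.2797, so the largest integer N is 5.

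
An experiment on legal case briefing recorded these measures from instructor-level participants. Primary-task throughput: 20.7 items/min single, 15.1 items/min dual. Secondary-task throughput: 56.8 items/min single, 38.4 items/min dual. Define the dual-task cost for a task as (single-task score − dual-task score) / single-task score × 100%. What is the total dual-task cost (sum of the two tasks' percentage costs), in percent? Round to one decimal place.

Primary cost = (20.7 − 15.1) / 20.7 × 100% = 27.0531%.
Secondary cost = (56.8 − 38.4) / 56.8 × 100% = 32.3944%.
Total = 27.0531% + 32.3944% = 59.4475% ≈ 59.4%.

59.4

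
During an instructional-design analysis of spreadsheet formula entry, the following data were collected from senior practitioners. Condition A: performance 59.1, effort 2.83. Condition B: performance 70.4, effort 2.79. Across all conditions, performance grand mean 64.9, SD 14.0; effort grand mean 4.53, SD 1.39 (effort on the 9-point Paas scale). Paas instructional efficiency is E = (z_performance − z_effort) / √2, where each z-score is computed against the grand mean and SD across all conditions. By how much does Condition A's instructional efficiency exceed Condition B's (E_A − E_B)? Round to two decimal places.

-0.59

Condition A: z_P = (59.1 − 64.9)/14.0 = -0.4143; z_E = (2.83 − 4.53)/1.39 = -1.2230; E_A = (-0.4143 − (-1.2230))/√2 = 0.5718.
Condition B: z_P = (70.4 − 64.9)/14.0 = 0.3929; z_E = (2.79 − 4.53)/1.39 = -1.2518; E_B = (0.3929 − (-1.2518))/√2 = 1.1630.
E_A − E_B = 0.5718 − 1.1630 = -0.5912 ≈ -0.59.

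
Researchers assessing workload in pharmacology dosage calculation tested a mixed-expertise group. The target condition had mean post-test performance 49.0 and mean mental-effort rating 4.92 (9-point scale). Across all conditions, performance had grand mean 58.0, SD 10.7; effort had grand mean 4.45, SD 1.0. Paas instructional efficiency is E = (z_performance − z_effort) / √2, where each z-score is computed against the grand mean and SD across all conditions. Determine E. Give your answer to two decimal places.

-0.93

z_performance = (49.0 − 58.0) / 10.7 = -9.0000 / 10.7 = -0.8411.
z_effort = (4.92 − 4.45) / 1.0 = 0.4700 / 1.0 = 0.4700.
z_P − z_E = -0.8411 − 0.4700 = -1.3111.
E = -1.3111 / √2 = -1.3111 / 1.41421 = -0.9271 ≈ -0.93.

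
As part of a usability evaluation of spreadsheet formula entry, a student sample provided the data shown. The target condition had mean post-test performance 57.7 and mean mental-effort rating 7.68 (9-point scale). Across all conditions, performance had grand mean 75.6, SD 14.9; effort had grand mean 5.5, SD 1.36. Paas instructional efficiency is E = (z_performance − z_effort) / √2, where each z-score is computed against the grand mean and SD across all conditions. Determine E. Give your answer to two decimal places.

z_performance = (57.7 − 75.6) / 14.9 = -17.9000 / 14.9 = -1.2013.
z_effort = (7.68 − 5.5) / 1.36 = 2.1800 / 1.36 = 1.6029.
z_P − z_E = -1.2013 − 1.6029 = -2.8042.
E = -2.8042 / √2 = -2.8042 / 1.41421 = -1.9829 ≈ -1.98.

-1.98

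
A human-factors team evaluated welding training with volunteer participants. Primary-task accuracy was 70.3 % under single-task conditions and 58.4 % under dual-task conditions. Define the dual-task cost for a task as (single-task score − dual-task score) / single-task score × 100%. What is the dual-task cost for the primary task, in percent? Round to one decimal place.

Cost = (70.3 − 58.4) / 70.3 × 100%
     = 11.9000 / 70.3 × 100% = 16.9275%.
≈ 16.9%.

16.9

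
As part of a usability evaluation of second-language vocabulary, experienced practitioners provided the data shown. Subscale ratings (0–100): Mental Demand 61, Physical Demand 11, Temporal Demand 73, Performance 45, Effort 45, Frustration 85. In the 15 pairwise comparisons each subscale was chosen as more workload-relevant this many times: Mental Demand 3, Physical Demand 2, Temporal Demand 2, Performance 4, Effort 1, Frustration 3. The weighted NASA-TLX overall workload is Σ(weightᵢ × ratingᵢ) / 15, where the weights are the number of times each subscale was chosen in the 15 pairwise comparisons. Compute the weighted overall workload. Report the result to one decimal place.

55.4

The tallies are the weights (they sum to 15).
Weighted sum = 3·61 + 2·11 + 2·73 + 4·45 + 1·45 + 3·85
            = 183 + 22 + 146 + 180 + 45 + 255 = 831.
Overall workload = 831 / 15 = 55.4000 ≈ 55.4.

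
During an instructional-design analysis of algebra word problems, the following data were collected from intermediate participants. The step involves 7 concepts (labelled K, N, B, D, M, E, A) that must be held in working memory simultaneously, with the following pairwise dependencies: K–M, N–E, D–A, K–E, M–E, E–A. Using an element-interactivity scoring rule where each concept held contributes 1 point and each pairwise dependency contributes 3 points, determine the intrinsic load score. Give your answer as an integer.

Count of concepts held simultaneously: 7.
Count of pairwise dependencies listed: 6.
Element contribution: 7 × 1 = 7.
Interaction contribution: 6 × 3 = 18.
Intrinsic load = 7 + 18 = 25.

25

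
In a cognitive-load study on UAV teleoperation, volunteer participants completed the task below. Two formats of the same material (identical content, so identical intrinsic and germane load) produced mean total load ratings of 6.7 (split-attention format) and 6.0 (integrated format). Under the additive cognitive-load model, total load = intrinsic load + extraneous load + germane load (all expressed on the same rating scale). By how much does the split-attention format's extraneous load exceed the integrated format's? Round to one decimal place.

0.7

Intrinsic and germane load are equal across formats, so the difference in total load equals the difference in extraneous load.
Extraneous-load difference = 6.7 − 6.0 = 0.7.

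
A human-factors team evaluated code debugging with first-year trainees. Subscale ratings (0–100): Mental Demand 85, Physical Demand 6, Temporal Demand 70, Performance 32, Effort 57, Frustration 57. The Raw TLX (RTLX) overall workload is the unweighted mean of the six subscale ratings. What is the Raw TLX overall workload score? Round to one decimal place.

51.2

Sum of ratings = 85 + 6 + 70 + 32 + 57 + 57 = 307.
RTLX = 307 / 6 = 51.1667 ≈ 51.2.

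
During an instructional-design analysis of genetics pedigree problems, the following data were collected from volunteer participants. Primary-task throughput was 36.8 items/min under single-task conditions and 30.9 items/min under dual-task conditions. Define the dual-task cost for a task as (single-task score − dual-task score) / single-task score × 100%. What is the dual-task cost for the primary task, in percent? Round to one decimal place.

16.0

Cost = (36.8 − 30.9) / 36.8 × 100%
     = 5.9000 / 36.8 × 100% = 16.0326%.
≈ 16.0%.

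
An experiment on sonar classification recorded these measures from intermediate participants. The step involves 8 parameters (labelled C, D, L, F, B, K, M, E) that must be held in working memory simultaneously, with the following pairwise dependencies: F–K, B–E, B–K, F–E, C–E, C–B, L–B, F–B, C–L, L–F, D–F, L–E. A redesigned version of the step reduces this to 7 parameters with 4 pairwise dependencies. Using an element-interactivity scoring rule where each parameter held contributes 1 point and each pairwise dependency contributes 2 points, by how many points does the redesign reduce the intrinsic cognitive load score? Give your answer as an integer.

17

Original: 8 × 1 + 12 × 2 = 8 + 24 = 32.
Redesigned: 7 × 1 + 4 × 2 = 7 + 8 = 15.
Reduction = 32 − 15 = 17.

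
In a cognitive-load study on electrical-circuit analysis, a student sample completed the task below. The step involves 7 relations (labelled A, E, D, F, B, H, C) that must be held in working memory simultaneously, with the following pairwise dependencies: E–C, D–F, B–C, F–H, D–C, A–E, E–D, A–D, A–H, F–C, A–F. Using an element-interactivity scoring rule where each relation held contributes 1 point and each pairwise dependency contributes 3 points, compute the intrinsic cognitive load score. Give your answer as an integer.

40

Count of relations held simultaneously: 7.
Count of pairwise dependencies listed: 11.
Element contribution: 7 × 1 = 7.
Interaction contribution: 11 × 3 = 33.
Intrinsic load = 7 + 33 = 40.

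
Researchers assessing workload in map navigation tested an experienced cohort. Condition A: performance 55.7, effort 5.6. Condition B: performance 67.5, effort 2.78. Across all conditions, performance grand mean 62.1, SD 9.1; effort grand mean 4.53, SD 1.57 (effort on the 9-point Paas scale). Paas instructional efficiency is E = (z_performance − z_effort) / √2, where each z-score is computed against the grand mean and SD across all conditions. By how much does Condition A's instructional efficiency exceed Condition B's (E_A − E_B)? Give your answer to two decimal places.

Condition A: z_P = (55.7 − 62.1)/9.1 = -0.7033; z_E = (5.6 − 4.53)/1.57 = 0.6815; E_A = (-0.7033 − 0.6815)/√2 = -0.9792.
Condition B: z_P = (67.5 − 62.1)/9.1 = 0.5934; z_E = (2.78 − 4.53)/1.57 = -1.1146; E_B = (0.5934 − (-1.1146))/√2 = 1.2077.
E_A − E_B = -0.9792 − 1.2077 = -2.1869 ≈ -2.19.

-2.19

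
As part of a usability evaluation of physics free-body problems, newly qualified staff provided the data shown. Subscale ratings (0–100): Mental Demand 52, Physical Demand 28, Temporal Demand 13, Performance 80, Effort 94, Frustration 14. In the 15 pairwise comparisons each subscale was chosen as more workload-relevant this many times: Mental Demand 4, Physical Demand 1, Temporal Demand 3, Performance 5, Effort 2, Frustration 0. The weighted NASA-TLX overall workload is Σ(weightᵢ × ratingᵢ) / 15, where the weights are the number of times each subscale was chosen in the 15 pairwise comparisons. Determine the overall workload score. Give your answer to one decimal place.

The tallies are the weights (they sum to 15).
Weighted sum = 4·52 + 1·28 + 3·13 + 5·80 + 2·94 + 0·14
            = 208 + 28 + 39 + 400 + 188 + 0 = 863.
Overall workload = 863 / 15 = 57.5333 ≈ 57.5.

57.5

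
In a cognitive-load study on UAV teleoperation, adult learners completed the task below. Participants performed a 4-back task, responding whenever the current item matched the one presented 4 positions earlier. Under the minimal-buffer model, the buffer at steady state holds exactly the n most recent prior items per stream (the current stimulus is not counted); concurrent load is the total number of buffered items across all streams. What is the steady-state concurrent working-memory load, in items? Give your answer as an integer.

4

The buffer holds the 4 most recent prior items.
Steady-state concurrent load = 4 items.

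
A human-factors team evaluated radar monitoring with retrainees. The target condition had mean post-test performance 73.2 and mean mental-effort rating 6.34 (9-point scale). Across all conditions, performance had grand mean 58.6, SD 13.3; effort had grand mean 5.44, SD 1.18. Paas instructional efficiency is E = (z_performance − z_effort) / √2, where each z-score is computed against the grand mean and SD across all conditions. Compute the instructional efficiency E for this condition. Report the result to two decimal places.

0.24

z_performance = (73.2 − 58.6) / 13.3 = 14.6000 / 13.3 = 1.0977.
z_effort = (6.34 − 5.44) / 1.18 = 0.9000 / 1.18 = 0.7627.
z_P − z_E = 1.0977 − 0.7627 = 0.3350.
E = 0.3350 / √2 = 0.3350 / 1.41421 = 0.2369 ≈ 0.24.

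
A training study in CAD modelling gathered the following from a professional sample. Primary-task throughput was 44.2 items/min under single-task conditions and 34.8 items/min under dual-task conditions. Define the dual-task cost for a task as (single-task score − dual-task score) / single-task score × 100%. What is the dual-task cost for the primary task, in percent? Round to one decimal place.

Cost = (44.2 − 34.8) / 44.2 × 100%
     = 9.4000 / 44.2 × 100% = 21.2670%.
≈ 21.3%.

21.3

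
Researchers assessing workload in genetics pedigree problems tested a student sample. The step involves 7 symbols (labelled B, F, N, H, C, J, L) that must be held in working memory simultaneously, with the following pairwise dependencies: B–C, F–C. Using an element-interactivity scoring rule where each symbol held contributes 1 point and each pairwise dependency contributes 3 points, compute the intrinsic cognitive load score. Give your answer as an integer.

Count of symbols held simultaneously: 7.
Count of pairwise dependencies listed: 2.
Element contribution: 7 × 1 = 7.
Interaction contribution: 2 × 3 = 6.
Intrinsic load = 7 + 6 = 13.

13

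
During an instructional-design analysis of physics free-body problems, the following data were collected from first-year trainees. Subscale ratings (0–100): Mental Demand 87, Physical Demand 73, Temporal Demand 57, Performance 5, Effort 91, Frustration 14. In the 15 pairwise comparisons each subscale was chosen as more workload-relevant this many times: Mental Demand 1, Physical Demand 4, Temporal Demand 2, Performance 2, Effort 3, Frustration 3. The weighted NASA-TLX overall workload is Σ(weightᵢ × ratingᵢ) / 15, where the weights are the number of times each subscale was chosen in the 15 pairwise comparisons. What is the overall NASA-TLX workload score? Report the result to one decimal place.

54.5

The tallies are the weights (they sum to 15).
Weighted sum = 1·87 + 4·73 + 2·57 + 2·5 + 3·91 + 3·14
            = 87 + 292 + 114 + 10 + 273 + 42 = 818.
Overall workload = 818 / 15 = 54.5333 ≈ 54.5.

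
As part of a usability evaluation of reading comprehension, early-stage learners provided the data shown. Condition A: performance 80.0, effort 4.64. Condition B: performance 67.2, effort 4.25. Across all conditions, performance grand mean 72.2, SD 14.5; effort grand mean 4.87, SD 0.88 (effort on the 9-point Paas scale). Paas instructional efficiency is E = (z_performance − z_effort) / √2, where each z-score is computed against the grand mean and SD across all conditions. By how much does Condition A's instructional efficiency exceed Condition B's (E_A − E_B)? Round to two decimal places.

Condition A: z_P = (80.0 − 72.2)/14.5 = 0.5379; z_E = (4.64 − 4.87)/0.88 = -0.2614; E_A = (0.5379 − (-0.2614))/√2 = 0.5652.
Condition B: z_P = (67.2 − 72.2)/14.5 = -0.3448; z_E = (4.25 − 4.87)/0.88 = -0.7045; E_B = (-0.3448 − (-0.7045))/√2 = 0.2543.
E_A − E_B = 0.5652 − 0.2543 = 0.3109 ≈ 0.31.

0.31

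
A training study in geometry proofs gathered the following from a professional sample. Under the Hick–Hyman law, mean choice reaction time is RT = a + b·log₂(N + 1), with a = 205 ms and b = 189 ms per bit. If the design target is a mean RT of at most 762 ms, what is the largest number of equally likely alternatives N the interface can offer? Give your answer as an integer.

6

Set 205 + 189·log₂(N + 1) ≤ 762.
log₂(N + 1) ≤ (762 − 205) / 189 = 2.9471.
N + 1 ≤ 2^2.9471 = 7.7120.
N ≤ 6.7120, so the largest integer N is 6.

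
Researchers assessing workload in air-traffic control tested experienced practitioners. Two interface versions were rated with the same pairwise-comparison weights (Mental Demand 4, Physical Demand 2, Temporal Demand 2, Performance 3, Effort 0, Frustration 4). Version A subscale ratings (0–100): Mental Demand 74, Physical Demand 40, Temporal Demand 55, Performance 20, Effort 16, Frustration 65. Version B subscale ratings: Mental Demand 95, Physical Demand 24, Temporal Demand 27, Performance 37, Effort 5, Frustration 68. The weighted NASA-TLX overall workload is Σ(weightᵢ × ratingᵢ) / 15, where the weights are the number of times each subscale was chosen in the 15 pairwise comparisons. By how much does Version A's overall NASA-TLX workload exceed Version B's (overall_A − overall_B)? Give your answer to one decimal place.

Version A weighted sum = 4·74 + 2·40 + 2·55 + 3·20 + 0·16 + 4·65 = 296 + 80 + 110 + 60 + 0 + 260 = 806; overall_A = 806/15 = 53.7333.
Version B weighted sum = 4·95 + 2·24 + 2·27 + 3·37 + 0·5 + 4·68 = 380 + 48 + 54 + 111 + 0 + 272 = 865; overall_B = 865/15 = 57.6667.
Difference = 53.7333 − 57.6667 = -3.9334 ≈ -3.9.

-3.9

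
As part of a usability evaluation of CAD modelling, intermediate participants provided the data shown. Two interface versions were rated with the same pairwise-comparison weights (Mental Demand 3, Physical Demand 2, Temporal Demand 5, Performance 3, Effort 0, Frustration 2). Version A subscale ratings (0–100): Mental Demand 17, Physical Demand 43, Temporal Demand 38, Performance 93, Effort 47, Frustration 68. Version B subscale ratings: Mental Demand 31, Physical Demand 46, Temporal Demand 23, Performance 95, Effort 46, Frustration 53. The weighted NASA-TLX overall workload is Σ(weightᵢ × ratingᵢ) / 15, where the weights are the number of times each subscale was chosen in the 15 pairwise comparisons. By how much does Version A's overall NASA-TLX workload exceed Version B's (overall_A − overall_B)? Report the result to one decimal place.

Version A weighted sum = 3·17 + 2·43 + 5·38 + 3·93 + 0·47 + 2·68 = 51 + 86 + 190 + 279 + 0 + 136 = 742; overall_A = 742/15 = 49.4667.
Version B weighted sum = 3·31 + 2·46 + 5·23 + 3·95 + 0·46 + 2·53 = 93 + 92 + 115 + 285 + 0 + 106 = 691; overall_B = 691/15 = 46.0667.
Difference = 49.4667 − 46.0667 = 3.4000 ≈ 3.4.

3.4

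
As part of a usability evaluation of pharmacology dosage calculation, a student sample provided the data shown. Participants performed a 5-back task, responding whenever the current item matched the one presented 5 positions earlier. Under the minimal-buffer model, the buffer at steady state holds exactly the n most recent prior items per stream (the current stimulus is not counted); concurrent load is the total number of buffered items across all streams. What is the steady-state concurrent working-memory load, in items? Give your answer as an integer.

The buffer holds the 5 most recent prior items.
Steady-state concurrent load = 5 items.

5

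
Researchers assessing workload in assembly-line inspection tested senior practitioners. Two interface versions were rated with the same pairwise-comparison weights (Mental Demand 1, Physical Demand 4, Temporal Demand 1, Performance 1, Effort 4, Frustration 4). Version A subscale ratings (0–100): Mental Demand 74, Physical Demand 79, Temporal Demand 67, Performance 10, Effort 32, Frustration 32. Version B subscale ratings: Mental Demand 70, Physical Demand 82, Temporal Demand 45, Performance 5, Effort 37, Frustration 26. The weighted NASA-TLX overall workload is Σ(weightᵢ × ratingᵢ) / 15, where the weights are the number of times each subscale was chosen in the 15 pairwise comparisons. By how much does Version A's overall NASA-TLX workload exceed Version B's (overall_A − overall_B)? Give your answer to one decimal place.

Version A weighted sum = 1·74 + 4·79 + 1·67 + 1·10 + 4·32 + 4·32 = 74 + 316 + 67 + 10 + 128 + 128 = 723; overall_A = 723/15 = 48.2000.
Version B weighted sum = 1·70 + 4·82 + 1·45 + 1·5 + 4·37 + 4·26 = 70 + 328 + 45 + 5 + 148 + 104 = 700; overall_B = 700/15 = 46.6667.
Difference = 48.2000 − 46.6667 = 1.5333 ≈ 1.5.

1.5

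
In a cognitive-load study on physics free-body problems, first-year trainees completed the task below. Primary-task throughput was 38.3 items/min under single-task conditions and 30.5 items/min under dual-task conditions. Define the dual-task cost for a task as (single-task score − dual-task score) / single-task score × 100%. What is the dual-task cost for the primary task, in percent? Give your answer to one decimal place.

Cost = (38.3 − 30.5) / 38.3 × 100%
     = 7.8000 / 38.3 × 100% = 20.3655%.
≈ 20.4%.

20.4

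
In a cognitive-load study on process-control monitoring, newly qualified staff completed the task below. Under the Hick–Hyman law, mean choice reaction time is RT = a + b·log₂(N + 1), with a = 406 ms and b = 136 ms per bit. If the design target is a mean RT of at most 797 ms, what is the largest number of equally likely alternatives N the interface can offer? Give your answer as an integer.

Set 406 + 136·log₂(N + 1) ≤ 797.
log₂(N + 1) ≤ (797 − 406) / 136 = 2.8750.
N + 1 ≤ 2^2.8750 = 7.3360.
N ≤ 6.3360, so the largest integer N is 6.

6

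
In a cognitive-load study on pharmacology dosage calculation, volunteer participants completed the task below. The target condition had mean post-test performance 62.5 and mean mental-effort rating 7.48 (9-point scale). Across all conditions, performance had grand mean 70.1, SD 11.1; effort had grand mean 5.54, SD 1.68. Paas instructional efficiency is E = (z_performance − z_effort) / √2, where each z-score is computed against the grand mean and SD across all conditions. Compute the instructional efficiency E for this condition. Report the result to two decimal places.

z_performance = (62.5 − 70.1) / 11.1 = -7.6000 / 11.1 = -0.6847.
z_effort = (7.48 − 5.54) / 1.68 = 1.9400 / 1.68 = 1.1548.
z_P − z_E = -0.6847 − 1.1548 = -1.8395.
E = -1.8395 / √2 = -1.8395 / 1.41421 = -1.3007 ≈ -1.30.

-1.30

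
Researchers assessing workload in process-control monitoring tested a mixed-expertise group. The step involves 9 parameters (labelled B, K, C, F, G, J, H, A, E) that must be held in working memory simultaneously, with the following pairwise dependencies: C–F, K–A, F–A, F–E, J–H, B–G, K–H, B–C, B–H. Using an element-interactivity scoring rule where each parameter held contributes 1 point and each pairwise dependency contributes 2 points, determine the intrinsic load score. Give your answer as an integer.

Count of parameters held simultaneously: 9.
Count of pairwise dependencies listed: 9.
Element contribution: 9 × 1 = 9.
Interaction contribution: 9 × 2 = 18.
Intrinsic load = 9 + 18 = 27.

27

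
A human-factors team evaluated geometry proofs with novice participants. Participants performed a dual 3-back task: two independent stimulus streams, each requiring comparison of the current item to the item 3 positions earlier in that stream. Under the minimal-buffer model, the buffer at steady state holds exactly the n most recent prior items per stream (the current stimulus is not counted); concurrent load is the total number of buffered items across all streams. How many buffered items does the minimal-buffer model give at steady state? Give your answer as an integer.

Each stream's buffer holds its 3 most recent prior items.
Two independent streams: 2 × 3 = 6 buffered items at steady state.

6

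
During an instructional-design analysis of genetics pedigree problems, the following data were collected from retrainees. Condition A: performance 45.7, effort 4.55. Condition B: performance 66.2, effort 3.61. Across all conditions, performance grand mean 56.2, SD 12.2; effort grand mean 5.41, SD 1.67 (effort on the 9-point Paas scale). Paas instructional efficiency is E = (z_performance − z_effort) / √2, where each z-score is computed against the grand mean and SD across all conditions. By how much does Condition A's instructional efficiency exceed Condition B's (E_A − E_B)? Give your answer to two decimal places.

Condition A: z_P = (45.7 − 56.2)/12.2 = -0.8607; z_E = (4.55 − 5.41)/1.67 = -0.5150; E_A = (-0.8607 − (-0.5150))/√2 = -0.2444.
Condition B: z_P = (66.2 − 56.2)/12.2 = 0.8197; z_E = (3.61 − 5.41)/1.67 = -1.0778; E_B = (0.8197 − (-1.0778))/√2 = 1.3417.
E_A − E_B = -0.2444 − 1.3417 = -1.5861 ≈ -1.59.

-1.59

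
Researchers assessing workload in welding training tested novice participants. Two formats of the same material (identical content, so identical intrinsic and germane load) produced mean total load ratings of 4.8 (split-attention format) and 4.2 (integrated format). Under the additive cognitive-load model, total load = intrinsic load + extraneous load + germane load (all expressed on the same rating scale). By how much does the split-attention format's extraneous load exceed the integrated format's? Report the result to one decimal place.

Intrinsic and germane load are equal across formats, so the difference in total load equals the difference in extraneous load.
Extraneous-load difference = 4.8 − 4.2 = 0.6.

0.6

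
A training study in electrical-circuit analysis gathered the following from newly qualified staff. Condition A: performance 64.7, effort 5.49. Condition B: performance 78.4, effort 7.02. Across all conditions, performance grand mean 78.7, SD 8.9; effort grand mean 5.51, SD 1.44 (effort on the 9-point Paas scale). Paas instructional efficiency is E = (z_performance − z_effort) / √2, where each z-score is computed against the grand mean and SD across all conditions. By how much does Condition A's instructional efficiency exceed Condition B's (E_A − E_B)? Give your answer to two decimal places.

-0.34

Condition A: z_P = (64.7 − 78.7)/8.9 = -1.5730; z_E = (5.49 − 5.51)/1.44 = -0.0139; E_A = (-1.5730 − (-0.0139))/√2 = -1.1025.
Condition B: z_P = (78.4 − 78.7)/8.9 = -0.0337; z_E = (7.02 − 5.51)/1.44 = 1.0486; E_B = (-0.0337 − 1.0486)/√2 = -0.7653.
E_A − E_B = -1.1025 − (-0.7653) = -0.3372 ≈ -0.34.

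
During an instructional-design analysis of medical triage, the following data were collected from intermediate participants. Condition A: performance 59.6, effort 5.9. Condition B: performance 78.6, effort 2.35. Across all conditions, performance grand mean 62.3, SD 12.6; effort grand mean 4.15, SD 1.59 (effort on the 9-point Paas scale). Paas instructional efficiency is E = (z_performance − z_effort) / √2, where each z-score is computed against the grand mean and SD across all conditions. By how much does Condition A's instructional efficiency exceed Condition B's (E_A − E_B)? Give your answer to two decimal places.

-2.65

Condition A: z_P = (59.6 − 62.3)/12.6 = -0.2143; z_E = (5.9 − 4.15)/1.59 = 1.1006; E_A = (-0.2143 − 1.1006)/√2 = -0.9298.
Condition B: z_P = (78.6 − 62.3)/12.6 = 1.2937; z_E = (2.35 − 4.15)/1.59 = -1.1321; E_B = (1.2937 − (-1.1321))/√2 = 1.7153.
E_A − E_B = -0.9298 − 1.7153 = -2.6451 ≈ -2.65.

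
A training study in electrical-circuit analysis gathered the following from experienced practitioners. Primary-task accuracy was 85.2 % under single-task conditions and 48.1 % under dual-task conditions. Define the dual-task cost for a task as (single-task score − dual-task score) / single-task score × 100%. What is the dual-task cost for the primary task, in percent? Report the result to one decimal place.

43.5

Cost = (85.2 − 48.1) / 85.2 × 100%
     = 37.1000 / 85.2 × 100% = 43.5446%.
≈ 43.5%.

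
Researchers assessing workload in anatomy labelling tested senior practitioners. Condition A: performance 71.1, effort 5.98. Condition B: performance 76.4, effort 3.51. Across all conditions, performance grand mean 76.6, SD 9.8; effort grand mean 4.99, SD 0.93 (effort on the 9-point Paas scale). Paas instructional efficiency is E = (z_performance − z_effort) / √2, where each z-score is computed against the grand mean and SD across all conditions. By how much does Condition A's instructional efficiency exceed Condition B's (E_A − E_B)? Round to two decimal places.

Condition A: z_P = (71.1 − 76.6)/9.8 = -0.5612; z_E = (5.98 − 4.99)/0.93 = 1.0645; E_A = (-0.5612 − 1.0645)/√2 = -1.1495.
Condition B: z_P = (76.4 − 76.6)/9.8 = -0.0204; z_E = (3.51 − 4.99)/0.93 = -1.5914; E_B = (-0.0204 − (-1.5914))/√2 = 1.1109.
E_A − E_B = -1.1495 − 1.1109 = -2.2604 ≈ -2.26.

-2.26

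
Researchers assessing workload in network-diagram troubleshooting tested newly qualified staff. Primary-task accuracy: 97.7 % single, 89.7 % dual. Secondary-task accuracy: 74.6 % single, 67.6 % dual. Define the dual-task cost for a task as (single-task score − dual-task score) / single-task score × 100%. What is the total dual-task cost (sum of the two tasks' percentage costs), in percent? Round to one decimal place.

17.6

Primary cost = (97.7 − 89.7) / 97.7 × 100% = 8.1883%.
Secondary cost = (74.6 − 67.6) / 74.6 × 100% = 9.3834%.
Total = 8.1883% + 9.3834% = 17.5717% ≈ 17.6%.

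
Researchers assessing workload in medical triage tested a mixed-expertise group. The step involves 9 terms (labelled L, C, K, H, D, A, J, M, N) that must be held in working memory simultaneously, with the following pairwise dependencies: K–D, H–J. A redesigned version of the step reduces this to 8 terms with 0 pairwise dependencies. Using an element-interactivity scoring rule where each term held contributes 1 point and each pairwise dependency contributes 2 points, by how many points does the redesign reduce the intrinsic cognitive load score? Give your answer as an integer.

Original: 9 × 1 + 2 × 2 = 9 + 4 = 13.
Redesigned: 8 × 1 + 0 × 2 = 8 + 0 = 8.
Reduction = 13 − 8 = 5.

5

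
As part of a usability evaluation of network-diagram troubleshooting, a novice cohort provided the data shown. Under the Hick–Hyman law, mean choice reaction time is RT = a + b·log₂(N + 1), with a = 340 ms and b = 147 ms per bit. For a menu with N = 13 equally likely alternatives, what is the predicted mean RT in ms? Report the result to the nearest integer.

log₂(13 + 1) = log₂(14) = 3.8074.
RT = 340 + 147 × 3.8074 = 340 + 559.6878 = 899.6878 ms.
≈ 900 ms.

900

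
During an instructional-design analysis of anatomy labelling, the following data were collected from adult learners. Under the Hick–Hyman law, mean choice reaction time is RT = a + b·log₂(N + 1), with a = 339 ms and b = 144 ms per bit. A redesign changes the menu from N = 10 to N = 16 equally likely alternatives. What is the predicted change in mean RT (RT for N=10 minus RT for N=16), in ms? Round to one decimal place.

RT(10) = 339 + 144·log₂(11) = 339 + 144·3.4594 = 837.1536 ms.
RT(16) = 339 + 144·log₂(17) = 339 + 144·4.0875 = 927.6000 ms.
Difference = 837.1536 − 927.6000 = -90.4464 ≈ -90.4 ms.

-90.4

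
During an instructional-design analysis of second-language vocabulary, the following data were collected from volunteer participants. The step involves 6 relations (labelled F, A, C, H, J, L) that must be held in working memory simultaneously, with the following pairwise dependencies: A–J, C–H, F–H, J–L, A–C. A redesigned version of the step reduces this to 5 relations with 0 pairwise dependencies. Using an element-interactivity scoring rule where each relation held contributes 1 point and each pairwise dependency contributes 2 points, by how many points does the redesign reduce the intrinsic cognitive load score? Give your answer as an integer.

11

Original: 6 × 1 + 5 × 2 = 6 + 10 = 16.
Redesigned: 5 × 1 + 0 × 2 = 5 + 0 = 5.
Reduction = 16 − 5 = 11.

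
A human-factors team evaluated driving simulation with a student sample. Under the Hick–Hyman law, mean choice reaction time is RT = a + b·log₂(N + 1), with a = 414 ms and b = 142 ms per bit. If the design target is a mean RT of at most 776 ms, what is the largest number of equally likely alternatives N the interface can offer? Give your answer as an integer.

4

Set 414 + 142·log₂(N + 1) ≤ 776.
log₂(N + 1) ≤ (776 − 414) / 142 = 2.5493.
N + 1 ≤ 2^2.5493 = 5.8535.
N ≤ 4.8535, so the largest integer N is 4.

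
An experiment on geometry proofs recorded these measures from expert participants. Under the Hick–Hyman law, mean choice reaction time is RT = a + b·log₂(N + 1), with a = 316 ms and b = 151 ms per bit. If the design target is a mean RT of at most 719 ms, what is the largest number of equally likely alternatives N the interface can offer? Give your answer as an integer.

Set 316 + 151·log₂(N + 1) ≤ 719.
log₂(N + 1) ≤ (719 − 316) / 151 = 2.6689.
N + 1 ≤ 2^2.6689 = 6.3594.
N ≤ 5.3594, so the largest integer N is 5.

5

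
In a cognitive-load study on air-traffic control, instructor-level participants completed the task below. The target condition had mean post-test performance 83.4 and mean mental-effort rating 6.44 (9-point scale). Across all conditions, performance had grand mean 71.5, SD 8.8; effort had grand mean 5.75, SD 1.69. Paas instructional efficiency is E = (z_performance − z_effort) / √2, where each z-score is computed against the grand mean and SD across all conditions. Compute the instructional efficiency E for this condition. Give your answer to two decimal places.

z_performance = (83.4 − 71.5) / 8.8 = 11.9000 / 8.8 = 1.3523.
z_effort = (6.44 − 5.75) / 1.69 = 0.6900 / 1.69 = 0.4083.
z_P − z_E = 1.3523 − 0.4083 = 0.9440.
E = 0.9440 / √2 = 0.9440 / 1.41421 = 0.6675 ≈ 0.67.

0.67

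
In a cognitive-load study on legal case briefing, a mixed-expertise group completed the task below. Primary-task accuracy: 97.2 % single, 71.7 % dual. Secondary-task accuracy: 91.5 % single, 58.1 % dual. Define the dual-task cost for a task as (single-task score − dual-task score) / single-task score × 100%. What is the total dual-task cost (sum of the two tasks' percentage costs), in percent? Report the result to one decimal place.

62.7

Primary cost = (97.2 − 71.7) / 97.2 × 100% = 26.2346%.
Secondary cost = (91.5 − 58.1) / 91.5 × 100% = 36.5027%.
Total = 26.2346% + 36.5027% = 62.7373% ≈ 62.7%.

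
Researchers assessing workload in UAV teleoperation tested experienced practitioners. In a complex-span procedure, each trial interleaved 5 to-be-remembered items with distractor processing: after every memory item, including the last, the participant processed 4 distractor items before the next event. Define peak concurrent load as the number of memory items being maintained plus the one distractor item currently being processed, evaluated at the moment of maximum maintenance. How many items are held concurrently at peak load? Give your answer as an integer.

Maintenance is greatest during the distractor(s) after memory item 5: all 5 memory items are being held.
One distractor item is concurrently being processed.
Peak concurrent load = 5 + 1 = 6 items.

6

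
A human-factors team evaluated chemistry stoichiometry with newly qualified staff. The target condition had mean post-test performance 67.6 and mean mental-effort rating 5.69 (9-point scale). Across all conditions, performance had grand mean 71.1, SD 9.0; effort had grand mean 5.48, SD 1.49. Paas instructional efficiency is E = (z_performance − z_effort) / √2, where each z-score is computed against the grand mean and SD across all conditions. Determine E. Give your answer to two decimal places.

-0.37

z_performance = (67.6 − 71.1) / 9.0 = -3.5000 / 9.0 = -0.3889.
z_effort = (5.69 − 5.48) / 1.49 = 0.2100 / 1.49 = 0.1409.
z_P − z_E = -0.3889 − 0.1409 = -0.5298.
E = -0.5298 / √2 = -0.5298 / 1.41421 = -0.3746 ≈ -0.37.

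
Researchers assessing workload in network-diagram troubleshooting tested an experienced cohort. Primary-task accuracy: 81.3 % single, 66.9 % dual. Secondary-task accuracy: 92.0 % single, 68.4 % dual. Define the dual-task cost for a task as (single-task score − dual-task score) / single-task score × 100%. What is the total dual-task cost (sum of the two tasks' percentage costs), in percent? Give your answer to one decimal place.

43.4

Primary cost = (81.3 − 66.9) / 81.3 × 100% = 17.7122%.
Secondary cost = (92.0 − 68.4) / 92.0 × 100% = 25.6522%.
Total = 17.7122% + 25.6522% = 43.3644% ≈ 43.4%.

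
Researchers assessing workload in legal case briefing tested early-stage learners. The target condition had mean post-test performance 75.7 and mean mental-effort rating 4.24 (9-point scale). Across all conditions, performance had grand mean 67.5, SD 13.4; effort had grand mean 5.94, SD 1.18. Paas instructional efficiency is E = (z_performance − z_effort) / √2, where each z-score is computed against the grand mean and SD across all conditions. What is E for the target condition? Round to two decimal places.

1.45

z_performance = (75.7 − 67.5) / 13.4 = 8.2000 / 13.4 = 0.6119.
z_effort = (4.24 − 5.94) / 1.18 = -1.7000 / 1.18 = -1.4407.
z_P − z_E = 0.6119 − (-1.4407) = 2.0526.
E = 2.0526 / √2 = 2.0526 / 1.41421 = 1.4514 ≈ 1.45.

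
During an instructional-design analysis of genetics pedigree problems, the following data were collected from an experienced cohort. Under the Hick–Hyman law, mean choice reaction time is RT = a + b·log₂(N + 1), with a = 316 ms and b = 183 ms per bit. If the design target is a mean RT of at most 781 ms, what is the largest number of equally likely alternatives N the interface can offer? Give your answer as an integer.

Set 316 + 183·log₂(N + 1) ≤ 781.
log₂(N + 1) ≤ (781 − 316) / 183 = 2.5410.
N + 1 ≤ 2^2.5410 = 5.8199.
N ≤ 4.8199, so the largest integer N is 4.

4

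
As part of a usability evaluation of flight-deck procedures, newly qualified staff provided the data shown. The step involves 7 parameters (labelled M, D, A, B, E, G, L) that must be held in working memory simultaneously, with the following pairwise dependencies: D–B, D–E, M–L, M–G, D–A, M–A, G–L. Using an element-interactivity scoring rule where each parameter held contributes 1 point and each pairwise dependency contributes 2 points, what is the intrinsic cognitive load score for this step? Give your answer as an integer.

21

Count of parameters held simultaneously: 7.
Count of pairwise dependencies listed: 7.
Element contribution: 7 × 1 = 7.
Interaction contribution: 7 × 2 = 14.
Intrinsic load = 7 + 14 = 21.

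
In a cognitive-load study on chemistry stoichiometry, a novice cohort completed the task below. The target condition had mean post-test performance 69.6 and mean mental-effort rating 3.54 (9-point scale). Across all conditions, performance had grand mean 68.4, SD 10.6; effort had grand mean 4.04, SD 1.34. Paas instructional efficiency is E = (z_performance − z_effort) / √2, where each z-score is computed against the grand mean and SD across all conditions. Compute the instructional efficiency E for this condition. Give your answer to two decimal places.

z_performance = (69.6 − 68.4) / 10.6 = 1.2000 / 10.6 = 0.1132.
z_effort = (3.54 − 4.04) / 1.34 = -0.5000 / 1.34 = -0.3731.
z_P − z_E = 0.1132 − (-0.3731) = 0.4863.
E = 0.4863 / √2 = 0.4863 / 1.41421 = 0.3439 ≈ 0.34.

0.34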